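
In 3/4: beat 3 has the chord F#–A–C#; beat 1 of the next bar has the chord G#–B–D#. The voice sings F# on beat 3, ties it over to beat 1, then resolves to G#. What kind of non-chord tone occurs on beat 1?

Retardation.

The harmony at that moment is G# minor triad (G#, B, D#); F# is not a chord tone.
It is held over (the same pitch as the preceding F#) and left by step up to G#.
Held over from the previous chord and resolving up by step — a retardation.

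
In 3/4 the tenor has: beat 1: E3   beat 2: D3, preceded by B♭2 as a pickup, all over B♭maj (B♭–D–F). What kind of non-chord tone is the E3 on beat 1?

The harmony at that moment is B♭ major triad (B♭, D, F); E3 is not a chord tone.
It is approached by leap up from B♭2 and left by step down to D3.
Leap in, step out, metrically accented — an appoggiatura.

Appoggiatura.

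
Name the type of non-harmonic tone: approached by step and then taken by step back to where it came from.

Approach: by step. Departure: by step in the opposite direction, back to the starting pitch.
Stepwise on both sides but reversing to return to the same chord tone — a neighbor tone. (Had it continued onward in the same direction it would be a passing tone instead.)

Neighbor tone.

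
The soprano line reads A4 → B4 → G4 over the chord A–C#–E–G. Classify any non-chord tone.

B4 is an escape tone.

The harmony at that moment is A dominant seventh chord (A, C#, E, G); B4 is not a chord tone.
It is approached by step up from A4 and left by leap down to G4.
Step in, leap out — an escape tone.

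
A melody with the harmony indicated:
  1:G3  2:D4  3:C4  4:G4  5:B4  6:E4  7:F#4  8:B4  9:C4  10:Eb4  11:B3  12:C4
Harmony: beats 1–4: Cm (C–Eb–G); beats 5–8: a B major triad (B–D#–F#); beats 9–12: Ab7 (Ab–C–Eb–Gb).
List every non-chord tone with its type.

The harmony at that moment is C minor triad (C, Eb, G); D4 is not a chord tone.
It is approached by leap up from G3 and left by step down to C4.
Leap in, step out — an appoggiatura.
The harmony at that moment is B major triad (B, D#, F#); E4 is not a chord tone.
It is approached by leap down from B4 and left by step up to F#4.
Leap in, step out — an appoggiatura.
The harmony at that moment is Ab dominant seventh chord (Ab, C, Eb, Gb); B3 is not a chord tone.
It is approached by leap down from Eb4 and left by step up to C4.
Leap in, step out — an appoggiatura.

D4 (beat 2) — appoggiatura; E4 (beat 6) — appoggiatura; B3 (beat 11) — appoggiatura.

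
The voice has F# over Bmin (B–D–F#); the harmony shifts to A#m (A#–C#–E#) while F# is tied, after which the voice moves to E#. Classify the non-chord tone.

The harmony at that moment is A# minor triad (A#, C#, E#); F# is not a chord tone.
It is held over (the same pitch as the preceding F#) and left by step down to E#.
Held over from the previous chord and resolving down by step — a suspension.

F# is a suspension.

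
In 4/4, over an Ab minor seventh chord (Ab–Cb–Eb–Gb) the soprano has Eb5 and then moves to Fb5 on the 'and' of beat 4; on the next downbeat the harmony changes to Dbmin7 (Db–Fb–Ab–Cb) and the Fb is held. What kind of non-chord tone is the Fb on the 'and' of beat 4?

Anticipation.

The harmony at that moment is Ab minor seventh chord (Ab, Cb, Eb, Gb); Fb5 is not a chord tone.
It is approached by step up from Eb5 and then sustained as the same pitch into the next harmony.
Arriving early and becoming a chord tone when the harmony changes — an anticipation.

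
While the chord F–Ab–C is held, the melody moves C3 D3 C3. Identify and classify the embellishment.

The harmony at that moment is F minor triad (F, Ab, C); D3 is not a chord tone.
It is approached by step up from C3 and left by step down to C3.
Step away and step back to the same note — a neighbor tone (upper neighbor).

D3 is a neighbor tone.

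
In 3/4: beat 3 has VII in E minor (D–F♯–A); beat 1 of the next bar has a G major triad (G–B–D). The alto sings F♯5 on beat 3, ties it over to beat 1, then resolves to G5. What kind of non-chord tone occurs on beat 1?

The harmony at that moment is G major triad (G, B, D); F♯5 is not a chord tone.
It is held over (the same pitch as the preceding F♯5) and left by step up to G5.
Held over from the previous chord and resolving up by step — a retardation.

Retardation.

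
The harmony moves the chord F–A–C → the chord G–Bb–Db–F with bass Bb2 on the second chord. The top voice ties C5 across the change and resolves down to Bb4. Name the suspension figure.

At the second chord the bass is Bb2. The suspended C5 lies a ninth above the bass; after resolving down by step to Bb4, the interval above the bass becomes an octave.
Suspension figures are named by those two intervals: 9–8.

9–8 suspension.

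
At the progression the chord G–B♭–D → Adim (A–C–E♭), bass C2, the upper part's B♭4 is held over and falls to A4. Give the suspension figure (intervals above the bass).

At the second chord the bass is C2. The suspended B♭4 lies a seventh above the bass; after resolving down by step to A4, the interval above the bass becomes a sixth.
Suspension figures are named by those two intervals: 7–6.

7–6 suspension.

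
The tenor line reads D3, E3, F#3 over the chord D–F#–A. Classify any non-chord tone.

The harmony at that moment is D major triad (D, F#, A); E3 is not a chord tone.
It is approached by step up from D3 and left by step up to F#3.
Step in, step out in the same direction — a passing tone.

E3 is a passing tone.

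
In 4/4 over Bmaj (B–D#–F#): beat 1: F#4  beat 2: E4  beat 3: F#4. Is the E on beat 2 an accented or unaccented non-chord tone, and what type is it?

The harmony at that moment is B major triad (B, D#, F#); E4 is not a chord tone.
It is approached by step down from F#4 and left by step up to F#4.
Step away and step back to the same note — a neighbor tone (lower neighbor).
It falls on a weak beat, so it is unaccented.

Unaccented neighbor tone.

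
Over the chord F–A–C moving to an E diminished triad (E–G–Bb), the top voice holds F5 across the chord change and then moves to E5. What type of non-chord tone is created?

F5 is a suspension.

The harmony at that moment is E diminished triad (E, G, Bb); F5 is not a chord tone.
It is held over (the same pitch as the preceding F5) and left by step down to E5.
Held over from the previous chord and resolving down by step — a suspension.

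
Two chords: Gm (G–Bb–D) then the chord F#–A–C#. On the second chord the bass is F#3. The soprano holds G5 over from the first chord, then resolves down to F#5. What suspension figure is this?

At the second chord the bass is F#3. The suspended G5 lies a ninth above the bass; after resolving down by step to F#5, the interval above the bass becomes an octave.
Suspension figures are named by those two intervals: 9–8.

9–8 suspension.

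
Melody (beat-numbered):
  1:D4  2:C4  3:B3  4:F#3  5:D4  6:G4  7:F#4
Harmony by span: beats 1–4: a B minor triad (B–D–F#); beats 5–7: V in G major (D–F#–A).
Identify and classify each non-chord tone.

C4 (beat 2) — passing tone; G4 (beat 6) — appoggiatura.

The harmony at that moment is B minor triad (B, D, F#); C4 is not a chord tone.
It is approached by step down from D4 and left by step down to B3.
Step in, step out in the same direction — a passing tone.
The harmony at that moment is D major triad (D, F#, A); G4 is not a chord tone.
It is approached by leap up from D4 and left by step down to F#4.
Leap in, step out — an appoggiatura.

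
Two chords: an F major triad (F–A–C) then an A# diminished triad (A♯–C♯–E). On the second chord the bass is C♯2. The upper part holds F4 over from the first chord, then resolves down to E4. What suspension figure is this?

4–3 suspension.

At the second chord the bass is C♯2. The suspended F4 lies a fourth above the bass; after resolving down by step to E4, the interval above the bass becomes a third.
Suspension figures are named by those two intervals: 4–3.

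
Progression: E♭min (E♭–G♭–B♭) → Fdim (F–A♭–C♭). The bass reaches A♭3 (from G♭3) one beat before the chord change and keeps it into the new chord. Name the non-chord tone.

The harmony at that moment is E♭ minor triad (E♭, G♭, B♭); A♭3 is not a chord tone.
It is approached by step up from G♭3 and then sustained as the same pitch into the next harmony.
Arriving early and becoming a chord tone when the harmony changes — an anticipation.

A♭3 is an anticipation.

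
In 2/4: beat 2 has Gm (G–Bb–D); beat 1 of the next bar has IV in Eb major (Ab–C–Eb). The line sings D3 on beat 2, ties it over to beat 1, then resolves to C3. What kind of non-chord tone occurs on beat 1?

Suspension.

The harmony at that moment is Ab major triad (Ab, C, Eb); D3 is not a chord tone.
It is held over (the same pitch as the preceding D3) and left by step down to C3.
Held over from the previous chord and resolving down by step — a suspension.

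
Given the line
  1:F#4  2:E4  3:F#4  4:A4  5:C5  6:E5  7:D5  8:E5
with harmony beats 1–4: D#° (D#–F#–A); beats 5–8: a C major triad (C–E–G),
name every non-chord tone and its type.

The harmony at that moment is D# diminished triad (D#, F#, A); E4 is not a chord tone.
It is approached by step down from F#4 and left by step up to F#4.
Step away and step back to the same note — a neighbor tone (lower neighbor).
The harmony at that moment is C major triad (C, E, G); D5 is not a chord tone.
It is approached by step down from E5 and left by step up to E5.
Step away and step back to the same note — a neighbor tone (lower neighbor).

E4 (beat 2) — neighbor tone; D5 (beat 7) — neighbor tone.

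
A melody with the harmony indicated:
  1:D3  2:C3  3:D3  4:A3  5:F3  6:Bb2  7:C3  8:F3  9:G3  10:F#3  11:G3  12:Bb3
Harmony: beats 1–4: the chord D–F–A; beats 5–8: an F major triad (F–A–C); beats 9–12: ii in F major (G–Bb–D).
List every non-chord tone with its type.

The harmony at that moment is D minor triad (D, F, A); C3 is not a chord tone.
It is approached by step down from D3 and left by step up to D3.
Step away and step back to the same note — a neighbor tone (lower neighbor).
The harmony at that moment is F major triad (F, A, C); Bb2 is not a chord tone.
It is approached by leap down from F3 and left by step up to C3.
Leap in, step out — an appoggiatura.
The harmony at that moment is G minor triad (G, Bb, D); F#3 is not a chord tone.
It is approached by step down from G3 and left by step up to G3.
Step away and step back to the same note — a neighbor tone (lower neighbor).

C3 (beat 2) — neighbor tone; Bb2 (beat 6) — appoggiatura; F#3 (beat 10) — neighbor tone.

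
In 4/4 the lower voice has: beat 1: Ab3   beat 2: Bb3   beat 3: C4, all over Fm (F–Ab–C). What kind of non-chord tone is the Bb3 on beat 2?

The harmony at that moment is F minor triad (F, Ab, C); Bb3 is not a chord tone.
It is approached by step up from Ab3 and left by step up to C4.
Step in, step out in the same direction — a passing tone.

Passing tone.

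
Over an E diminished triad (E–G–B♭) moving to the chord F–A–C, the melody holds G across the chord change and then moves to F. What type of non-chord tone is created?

G is a suspension.

The harmony at that moment is F major triad (F, A, C); G is not a chord tone.
It is held over (the same pitch as the preceding G) and left by step down to F.
Held over from the previous chord and resolving down by step — a suspension.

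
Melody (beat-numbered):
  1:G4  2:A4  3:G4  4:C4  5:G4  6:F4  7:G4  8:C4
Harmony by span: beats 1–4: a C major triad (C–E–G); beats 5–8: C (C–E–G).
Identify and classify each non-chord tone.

The harmony at that moment is C major triad (C, E, G); A4 is not a chord tone.
It is approached by step up from G4 and left by step down to G4.
Step away and step back to the same note — a neighbor tone (upper neighbor).
The harmony at that moment is C major triad (C, E, G); F4 is not a chord tone.
It is approached by step down from G4 and left by step up to G4.
Step away and step back to the same note — a neighbor tone (lower neighbor).

A4 (beat 2) — neighbor tone; F4 (beat 6) — neighbor tone.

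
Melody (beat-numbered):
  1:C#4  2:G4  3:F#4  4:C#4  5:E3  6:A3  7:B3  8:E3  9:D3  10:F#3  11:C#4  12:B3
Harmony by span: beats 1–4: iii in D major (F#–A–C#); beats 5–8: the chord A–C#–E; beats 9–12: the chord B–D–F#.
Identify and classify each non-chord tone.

The harmony at that moment is F# minor triad (F#, A, C#); G4 is not a chord tone.
It is approached by leap up from C#4 and left by step down to F#4.
Leap in, step out — an appoggiatura.
The harmony at that moment is A major triad (A, C#, E); B3 is not a chord tone.
It is approached by step up from A3 and left by leap down to E3.
Step in, leap out — an escape tone.
The harmony at that moment is B minor triad (B, D, F#); C#4 is not a chord tone.
It is approached by leap up from F#3 and left by step down to B3.
Leap in, step out — an appoggiatura.

G4 (beat 2) — appoggiatura; B3 (beat 7) — escape tone; C#4 (beat 11) — appoggiatura.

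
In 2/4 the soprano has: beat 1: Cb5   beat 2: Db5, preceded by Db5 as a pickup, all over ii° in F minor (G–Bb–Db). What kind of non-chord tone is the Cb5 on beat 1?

Lower neighbor tone.

The harmony at that moment is G diminished triad (G, Bb, Db); Cb5 is not a chord tone.
It is approached by step down from Db5 and left by step up to Db5.
Step away and step back to the same note — a neighbor tone (lower neighbor).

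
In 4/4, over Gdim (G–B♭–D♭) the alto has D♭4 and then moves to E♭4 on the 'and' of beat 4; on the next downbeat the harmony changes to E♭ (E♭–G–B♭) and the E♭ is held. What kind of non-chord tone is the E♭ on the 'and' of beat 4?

Anticipation.

The harmony at that moment is G diminished triad (G, B♭, D♭); E♭4 is not a chord tone.
It is approached by step up from D♭4 and then sustained as the same pitch into the next harmony.
Arriving early and becoming a chord tone when the harmony changes — an anticipation.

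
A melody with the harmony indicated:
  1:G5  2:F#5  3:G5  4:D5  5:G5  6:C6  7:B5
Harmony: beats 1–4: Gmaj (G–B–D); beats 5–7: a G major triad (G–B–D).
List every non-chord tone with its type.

The harmony at that moment is G major triad (G, B, D); F#5 is not a chord tone.
It is approached by step down from G5 and left by step up to G5.
Step away and step back to the same note — a neighbor tone (lower neighbor).
The harmony at that moment is G major triad (G, B, D); C6 is not a chord tone.
It is approached by leap up from G5 and left by step down to B5.
Leap in, step out — an appoggiatura.

F#5 (beat 2) — neighbor tone; C6 (beat 6) — appoggiatura.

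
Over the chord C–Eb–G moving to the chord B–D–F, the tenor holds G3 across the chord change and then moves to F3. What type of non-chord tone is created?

The harmony at that moment is B diminished triad (B, D, F); G3 is not a chord tone.
It is held over (the same pitch as the preceding G3) and left by step down to F3.
Held over from the previous chord and resolving down by step — a suspension.

G3 is a suspension.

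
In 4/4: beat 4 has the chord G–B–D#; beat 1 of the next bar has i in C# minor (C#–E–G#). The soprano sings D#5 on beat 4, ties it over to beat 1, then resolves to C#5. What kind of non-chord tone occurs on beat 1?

The harmony at that moment is C# minor triad (C#, E, G#); D#5 is not a chord tone.
It is held over (the same pitch as the preceding D#5) and left by step down to C#5.
Held over from the previous chord and resolving down by step — a suspension.

Suspension.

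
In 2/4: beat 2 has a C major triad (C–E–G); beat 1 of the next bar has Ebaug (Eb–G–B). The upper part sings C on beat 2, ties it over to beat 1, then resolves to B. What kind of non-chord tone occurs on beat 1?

The harmony at that moment is Eb augmented triad (Eb, G, B); C is not a chord tone.
It is held over (the same pitch as the preceding C) and left by step down to B.
Held over from the previous chord and resolving down by step — a suspension.

Suspension.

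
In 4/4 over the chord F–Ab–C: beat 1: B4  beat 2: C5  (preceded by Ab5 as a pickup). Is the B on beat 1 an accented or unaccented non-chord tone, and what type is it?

The harmony at that moment is F minor triad (F, Ab, C); B4 is not a chord tone.
It is approached by leap down from Ab5 and left by step up to C5.
Leap in, step out — an appoggiatura.
It falls on the downbeat, so it is accented.

Accented appoggiatura.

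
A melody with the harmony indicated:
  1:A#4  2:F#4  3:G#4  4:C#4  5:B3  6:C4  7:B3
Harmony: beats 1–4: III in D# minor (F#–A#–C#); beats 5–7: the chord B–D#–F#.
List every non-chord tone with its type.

G#4 (beat 3) — escape tone; C4 (beat 6) — neighbor tone.

The harmony at that moment is F# major triad (F#, A#, C#); G#4 is not a chord tone.
It is approached by step up from F#4 and left by leap down to C#4.
Step in, leap out — an escape tone.
The harmony at that moment is B major triad (B, D#, F#); C4 is not a chord tone.
It is approached by step up from B3 and left by step down to B3.
Step away and step back to the same note — a neighbor tone (upper neighbor).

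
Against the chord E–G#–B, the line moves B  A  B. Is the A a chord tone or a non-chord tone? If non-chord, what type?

Non-chord tone — a neighbor tone.

The harmony at that moment is E major triad (E, G#, B); A is not a chord tone.
It is approached by step down from B and left by step up to B.
Step away and step back to the same note — a neighbor tone (lower neighbor).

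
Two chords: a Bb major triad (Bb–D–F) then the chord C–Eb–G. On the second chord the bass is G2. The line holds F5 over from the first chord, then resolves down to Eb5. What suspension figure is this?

7–6 suspension.

At the second chord the bass is G2. The suspended F5 lies a seventh above the bass; after resolving down by step to Eb5, the interval above the bass becomes a sixth.
Suspension figures are named by those two intervals: 7–6.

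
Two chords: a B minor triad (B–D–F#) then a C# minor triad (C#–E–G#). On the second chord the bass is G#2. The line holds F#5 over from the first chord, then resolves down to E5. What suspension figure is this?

7–6 suspension.

At the second chord the bass is G#2. The suspended F#5 lies a seventh above the bass; after resolving down by step to E5, the interval above the bass becomes a sixth.
Suspension figures are named by those two intervals: 7–6.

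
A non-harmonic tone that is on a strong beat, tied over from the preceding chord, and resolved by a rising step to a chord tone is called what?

Approach: by preparation — the pitch is first a chord tone, then held (tied or repeated) while the harmony changes under it. Departure: up by step. Metric position: strong.
A prepared dissonance that resolves upward by step — a retardation. (The same figure resolving downward would be a suspension.)

Retardation.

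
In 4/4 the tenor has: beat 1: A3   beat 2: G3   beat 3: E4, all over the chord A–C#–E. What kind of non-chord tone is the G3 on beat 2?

Escape tone.

The harmony at that moment is A major triad (A, C#, E); G3 is not a chord tone.
It is approached by step down from A3 and left by leap up to E4.
Step in, leap out, on a weak beat — an escape tone.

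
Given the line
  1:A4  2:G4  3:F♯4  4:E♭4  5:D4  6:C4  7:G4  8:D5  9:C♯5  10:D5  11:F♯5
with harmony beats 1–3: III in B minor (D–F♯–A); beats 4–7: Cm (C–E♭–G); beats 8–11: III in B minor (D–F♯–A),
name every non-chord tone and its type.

G4 (beat 2) — passing tone; D4 (beat 5) — passing tone; C♯5 (beat 9) — neighbor tone.

The harmony at that moment is D major triad (D, F♯, A); G4 is not a chord tone.
It is approached by step down from A4 and left by step down to F♯4.
Step in, step out in the same direction — a passing tone.
The harmony at that moment is C minor triad (C, E♭, G); D4 is not a chord tone.
It is approached by step down from E♭4 and left by step down to C4.
Step in, step out in the same direction — a passing tone.
The harmony at that moment is D major triad (D, F♯, A); C♯5 is not a chord tone.
It is approached by step down from D5 and left by step up to D5.
Step away and step back to the same note — a neighbor tone (lower neighbor).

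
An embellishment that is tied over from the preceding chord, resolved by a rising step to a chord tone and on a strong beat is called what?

Retardation.

Approach: by preparation — the pitch is first a chord tone, then held (tied or repeated) while the harmony changes under it. Departure: up by step. Metric position: strong.
A prepared dissonance that resolves upward by step — a retardation. (The same figure resolving downward would be a suspension.)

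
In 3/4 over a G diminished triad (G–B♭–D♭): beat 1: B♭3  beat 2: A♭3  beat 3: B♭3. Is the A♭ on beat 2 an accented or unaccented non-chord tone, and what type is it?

The harmony at that moment is G diminished triad (G, B♭, D♭); A♭3 is not a chord tone.
It is approached by step down from B♭3 and left by step up to B♭3.
Step away and step back to the same note — a neighbor tone (lower neighbor).
It falls on a weak beat, so it is unaccented.

Unaccented neighbor tone.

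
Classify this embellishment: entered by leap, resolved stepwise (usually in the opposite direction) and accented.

Appoggiatura.

Approach: by leap. Departure: by step. Metric position: strong.
Leap in, step out, in a metrically strong position — an appoggiatura. (It is the mirror image of the escape tone, which steps in and leaps out from a weak position.)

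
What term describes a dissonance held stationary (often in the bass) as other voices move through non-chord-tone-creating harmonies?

Pedal tone.

Approach: none. Departure: none — a single pitch is sustained while the chords change around it, passing through harmonies that do not contain it.
No melodic motion at all; the dissonance is created entirely by the moving harmonies against the stationary note — a pedal tone (pedal point).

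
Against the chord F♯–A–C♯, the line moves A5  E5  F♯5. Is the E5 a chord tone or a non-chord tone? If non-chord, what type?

Non-chord tone — an appoggiatura.

The harmony at that moment is F♯ minor triad (F♯, A, C♯); E5 is not a chord tone.
It is approached by leap down from A5 and left by step up to F♯5.
Leap in, step out — an appoggiatura.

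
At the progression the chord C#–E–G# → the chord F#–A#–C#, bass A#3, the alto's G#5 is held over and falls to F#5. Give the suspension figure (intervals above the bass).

At the second chord the bass is A#3. The suspended G#5 lies a seventh above the bass; after resolving down by step to F#5, the interval above the bass becomes a sixth.
Suspension figures are named by those two intervals: 7–6.

7–6 suspension.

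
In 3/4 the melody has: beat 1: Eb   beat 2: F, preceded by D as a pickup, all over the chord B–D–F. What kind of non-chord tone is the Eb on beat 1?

Passing tone.

The harmony at that moment is B diminished triad (B, D, F); Eb is not a chord tone.
It is approached by step up from D and left by step up to F.
Step in, step out in the same direction — a passing tone.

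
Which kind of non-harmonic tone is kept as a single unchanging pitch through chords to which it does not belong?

Approach: none. Departure: none — a single pitch is sustained while the chords change around it, passing through harmonies that do not contain it.
No melodic motion at all; the dissonance is created entirely by the moving harmonies against the stationary note — a pedal tone (pedal point).

Pedal tone.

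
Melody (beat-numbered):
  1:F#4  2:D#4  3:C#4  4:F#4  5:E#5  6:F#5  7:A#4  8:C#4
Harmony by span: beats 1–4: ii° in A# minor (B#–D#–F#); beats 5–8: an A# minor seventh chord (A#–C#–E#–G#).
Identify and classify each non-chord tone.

The harmony at that moment is B# diminished triad (B#, D#, F#); C#4 is not a chord tone.
It is approached by step down from D#4 and left by leap up to F#4.
Step in, leap out — an escape tone.
The harmony at that moment is A# minor seventh chord (A#, C#, E#, G#); F#5 is not a chord tone.
It is approached by step up from E#5 and left by leap down to A#4.
Step in, leap out — an escape tone.

C#4 (beat 3) — escape tone; F#5 (beat 6) — escape tone.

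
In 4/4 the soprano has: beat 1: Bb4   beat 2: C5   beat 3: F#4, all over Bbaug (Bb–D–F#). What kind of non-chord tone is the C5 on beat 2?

Escape tone.

The harmony at that moment is Bb augmented triad (Bb, D, F#); C5 is not a chord tone.
It is approached by step up from Bb4 and left by leap down to F#4.
Step in, leap out, on a weak beat — an escape tone.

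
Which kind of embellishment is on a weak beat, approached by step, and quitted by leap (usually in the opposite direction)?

Escape tone.

Approach: by step. Departure: by leap. Metric position: weak.
Step in, leap out, from a weak position — an escape tone (échappée). (It is the mirror image of the appoggiatura, which leaps in and steps out on a strong beat.)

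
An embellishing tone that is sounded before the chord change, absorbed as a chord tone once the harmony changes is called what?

Anticipation.

Approach: ahead of the chord change (typically by step), so it is dissonant against the current harmony. Departure: none — the same pitch is restated or held and is a chord tone of the new harmony.
Dissonant first, consonant once the harmony catches up: the note simply arrives early — an anticipation. (The reverse timing, consonant first and dissonant after the change, would be a suspension or retardation.)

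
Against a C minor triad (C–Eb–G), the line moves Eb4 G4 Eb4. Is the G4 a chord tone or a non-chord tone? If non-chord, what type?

Chord tone (the fifth of C minor triad).

C minor triad contains C, Eb, G; G is the fifth, so it is a chord tone.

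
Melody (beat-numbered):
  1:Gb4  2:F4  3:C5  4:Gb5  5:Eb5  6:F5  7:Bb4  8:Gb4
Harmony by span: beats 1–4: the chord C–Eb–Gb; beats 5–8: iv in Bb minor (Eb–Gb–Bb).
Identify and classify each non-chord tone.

F4 (beat 2) — escape tone; F5 (beat 6) — escape tone.

The harmony at that moment is C diminished triad (C, Eb, Gb); F4 is not a chord tone.
It is approached by step down from Gb4 and left by leap up to C5.
Step in, leap out — an escape tone.
The harmony at that moment is Eb minor triad (Eb, Gb, Bb); F5 is not a chord tone.
It is approached by step up from Eb5 and left by leap down to Bb4.
Step in, leap out — an escape tone.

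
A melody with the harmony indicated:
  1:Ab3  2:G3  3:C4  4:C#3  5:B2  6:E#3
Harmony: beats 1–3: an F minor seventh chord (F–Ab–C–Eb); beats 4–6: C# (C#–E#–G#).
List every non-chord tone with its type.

G3 (beat 2) — escape tone; B2 (beat 5) — escape tone.

The harmony at that moment is F minor seventh chord (F, Ab, C, Eb); G3 is not a chord tone.
It is approached by step down from Ab3 and left by leap up to C4.
Step in, leap out — an escape tone.
The harmony at that moment is C# major triad (C#, E#, G#); B2 is not a chord tone.
It is approached by step down from C#3 and left by leap up to E#3.
Step in, leap out — an escape tone.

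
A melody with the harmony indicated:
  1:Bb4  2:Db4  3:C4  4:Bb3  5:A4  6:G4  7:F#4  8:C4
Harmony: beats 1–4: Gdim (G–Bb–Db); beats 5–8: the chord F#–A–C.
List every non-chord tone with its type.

C4 (beat 3) — passing tone; G4 (beat 6) — passing tone.

The harmony at that moment is G diminished triad (G, Bb, Db); C4 is not a chord tone.
It is approached by step down from Db4 and left by step down to Bb3.
Step in, step out in the same direction — a passing tone.
The harmony at that moment is F# diminished triad (F#, A, C); G4 is not a chord tone.
It is approached by step down from A4 and left by step down to F#4.
Step in, step out in the same direction — a passing tone.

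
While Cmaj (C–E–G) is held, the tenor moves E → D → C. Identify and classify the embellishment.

The harmony at that moment is C major triad (C, E, G); D is not a chord tone.
It is approached by step down from E and left by step down to C.
Step in, step out in the same direction — a passing tone.

D is a passing tone.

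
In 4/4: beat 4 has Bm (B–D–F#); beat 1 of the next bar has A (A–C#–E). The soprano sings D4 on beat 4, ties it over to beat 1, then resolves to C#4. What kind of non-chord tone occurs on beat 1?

Suspension.

The harmony at that moment is A major triad (A, C#, E); D4 is not a chord tone.
It is held over (the same pitch as the preceding D4) and left by step down to C#4.
Held over from the previous chord and resolving down by step — a suspension.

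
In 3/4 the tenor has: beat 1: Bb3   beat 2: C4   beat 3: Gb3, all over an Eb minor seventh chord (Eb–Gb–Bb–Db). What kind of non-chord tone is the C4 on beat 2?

The harmony at that moment is Eb minor seventh chord (Eb, Gb, Bb, Db); C4 is not a chord tone.
It is approached by step up from Bb3 and left by leap down to Gb3.
Step in, leap out, on a weak beat — an escape tone.

Escape tone.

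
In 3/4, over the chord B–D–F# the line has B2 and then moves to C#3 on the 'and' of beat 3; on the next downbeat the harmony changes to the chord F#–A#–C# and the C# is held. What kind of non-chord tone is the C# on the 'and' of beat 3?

Anticipation.

The harmony at that moment is B minor triad (B, D, F#); C#3 is not a chord tone.
It is approached by step up from B2 and then sustained as the same pitch into the next harmony.
Arriving early and becoming a chord tone when the harmony changes — an anticipation.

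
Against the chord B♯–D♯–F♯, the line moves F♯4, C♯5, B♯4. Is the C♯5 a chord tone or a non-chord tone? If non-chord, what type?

Non-chord tone — an appoggiatura.

The harmony at that moment is B♯ diminished triad (B♯, D♯, F♯); C♯5 is not a chord tone.
It is approached by leap up from F♯4 and left by step down to B♯4.
Leap in, step out — an appoggiatura.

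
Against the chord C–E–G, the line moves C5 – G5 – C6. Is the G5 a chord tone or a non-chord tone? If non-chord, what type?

C major triad contains C, E, G; G is the fifth, so it is a chord tone.

Chord tone (the fifth of C major triad).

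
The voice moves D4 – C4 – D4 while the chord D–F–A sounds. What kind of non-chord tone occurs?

The harmony at that moment is D minor triad (D, F, A); C4 is not a chord tone.
It is approached by step down from D4 and left by step up to D4.
Step away and step back to the same note — a neighbor tone (lower neighbor).

C4 is a neighbor tone.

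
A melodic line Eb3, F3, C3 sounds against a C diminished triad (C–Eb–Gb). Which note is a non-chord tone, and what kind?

F3 is an escape tone.

The harmony at that moment is C diminished triad (C, Eb, Gb); F3 is not a chord tone.
It is approached by step up from Eb3 and left by leap down to C3.
Step in, leap out — an escape tone.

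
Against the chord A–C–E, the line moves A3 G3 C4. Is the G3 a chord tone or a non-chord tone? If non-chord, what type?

Non-chord tone — an escape tone.

The harmony at that moment is A minor triad (A, C, E); G3 is not a chord tone.
It is approached by step down from A3 and left by leap up to C4.
Step in, leap out — an escape tone.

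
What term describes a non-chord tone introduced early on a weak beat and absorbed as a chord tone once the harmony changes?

Approach: ahead of the chord change (typically by step), so it is dissonant against the current harmony. Departure: none — the same pitch is restated or held and is a chord tone of the new harmony.
Dissonant first, consonant once the harmony catches up: the note simply arrives early — an anticipation. (The reverse timing, consonant first and dissonant after the change, would be a suspension or retardation.)

Anticipation.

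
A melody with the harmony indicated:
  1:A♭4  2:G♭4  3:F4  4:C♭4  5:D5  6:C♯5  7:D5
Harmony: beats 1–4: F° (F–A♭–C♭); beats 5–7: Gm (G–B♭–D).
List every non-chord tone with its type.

The harmony at that moment is F diminished triad (F, A♭, C♭); G♭4 is not a chord tone.
It is approached by step down from A♭4 and left by step down to F4.
Step in, step out in the same direction — a passing tone.
The harmony at that moment is G minor triad (G, B♭, D); C♯5 is not a chord tone.
It is approached by step down from D5 and left by step up to D5.
Step away and step back to the same note — a neighbor tone (lower neighbor).

G♭4 (beat 2) — passing tone; C♯5 (beat 6) — neighbor tone.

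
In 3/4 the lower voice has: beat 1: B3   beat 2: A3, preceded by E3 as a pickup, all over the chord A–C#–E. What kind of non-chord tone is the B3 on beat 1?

The harmony at that moment is A major triad (A, C#, E); B3 is not a chord tone.
It is approached by leap up from E3 and left by step down to A3.
Leap in, step out, metrically accented — an appoggiatura.

Appoggiatura.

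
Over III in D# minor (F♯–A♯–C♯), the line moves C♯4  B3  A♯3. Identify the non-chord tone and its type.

B3 is a passing tone.

The harmony at that moment is F♯ major triad (F♯, A♯, C♯); B3 is not a chord tone.
It is approached by step down from C♯4 and left by step down to A♯3.
Step in, step out in the same direction — a passing tone.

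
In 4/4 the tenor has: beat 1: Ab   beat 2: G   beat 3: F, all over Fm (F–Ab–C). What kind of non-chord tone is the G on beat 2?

The harmony at that moment is F minor triad (F, Ab, C); G is not a chord tone.
It is approached by step down from Ab and left by step down to F.
Step in, step out in the same direction — a passing tone.

Passing tone.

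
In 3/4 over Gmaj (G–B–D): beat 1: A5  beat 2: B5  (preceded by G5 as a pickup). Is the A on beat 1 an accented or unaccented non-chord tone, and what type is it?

Accented passing tone.

The harmony at that moment is G major triad (G, B, D); A5 is not a chord tone.
It is approached by step up from G5 and left by step up to B5.
Step in, step out in the same direction — a passing tone.
It falls on the downbeat, so it is accented.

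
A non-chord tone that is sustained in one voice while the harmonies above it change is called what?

Pedal tone.

Approach: none. Departure: none — a single pitch is sustained while the chords change around it, passing through harmonies that do not contain it.
No melodic motion at all; the dissonance is created entirely by the moving harmonies against the stationary note — a pedal tone (pedal point).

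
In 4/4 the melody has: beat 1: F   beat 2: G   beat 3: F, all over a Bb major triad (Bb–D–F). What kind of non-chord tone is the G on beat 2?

The harmony at that moment is Bb major triad (Bb, D, F); G is not a chord tone.
It is approached by step up from F and left by step down to F.
Step away and step back to the same note — a neighbor tone (upper neighbor).

Upper neighbor tone.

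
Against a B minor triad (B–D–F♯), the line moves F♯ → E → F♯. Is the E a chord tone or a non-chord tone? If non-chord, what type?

The harmony at that moment is B minor triad (B, D, F♯); E is not a chord tone.
It is approached by step down from F♯ and left by step up to F♯.
Step away and step back to the same note — a neighbor tone (lower neighbor).

Non-chord tone — a neighbor tone.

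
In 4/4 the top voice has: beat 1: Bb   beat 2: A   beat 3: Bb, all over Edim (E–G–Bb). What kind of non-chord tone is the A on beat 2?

Lower neighbor tone.

The harmony at that moment is E diminished triad (E, G, Bb); A is not a chord tone.
It is approached by step down from Bb and left by step up to Bb.
Step away and step back to the same note — a neighbor tone (lower neighbor).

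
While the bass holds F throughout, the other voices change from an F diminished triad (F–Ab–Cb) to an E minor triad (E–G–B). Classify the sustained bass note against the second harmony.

Pedal tone (pedal point).

The harmony at that moment is E minor triad (E, G, B); F is not a chord tone.
It is held over (the same pitch as the preceding F) and then sustained as the same pitch into the next harmony.
Sustained through a change of harmony — a pedal tone.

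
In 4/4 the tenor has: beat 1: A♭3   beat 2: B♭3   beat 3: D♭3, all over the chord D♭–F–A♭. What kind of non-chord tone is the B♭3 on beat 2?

The harmony at that moment is D♭ major triad (D♭, F, A♭); B♭3 is not a chord tone.
It is approached by step up from A♭3 and left by leap down to D♭3.
Step in, leap out, on a weak beat — an escape tone.

Escape tone.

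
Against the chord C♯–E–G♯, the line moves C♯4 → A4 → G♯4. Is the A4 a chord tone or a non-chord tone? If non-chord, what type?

The harmony at that moment is C♯ minor triad (C♯, E, G♯); A4 is not a chord tone.
It is approached by leap up from C♯4 and left by step down to G♯4.
Leap in, step out — an appoggiatura.

Non-chord tone — an appoggiatura.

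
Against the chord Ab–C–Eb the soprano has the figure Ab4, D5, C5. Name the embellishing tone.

The harmony at that moment is Ab major triad (Ab, C, Eb); D5 is not a chord tone.
It is approached by leap up from Ab4 and left by step down to C5.
Leap in, step out — an appoggiatura.

D5 is an appoggiatura.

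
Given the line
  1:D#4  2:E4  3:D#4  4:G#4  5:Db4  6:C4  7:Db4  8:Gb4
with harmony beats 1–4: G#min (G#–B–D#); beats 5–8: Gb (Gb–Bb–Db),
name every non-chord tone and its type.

E4 (beat 2) — neighbor tone; C4 (beat 6) — neighbor tone.

The harmony at that moment is G# minor triad (G#, B, D#); E4 is not a chord tone.
It is approached by step up from D#4 and left by step down to D#4.
Step away and step back to the same note — a neighbor tone (upper neighbor).
The harmony at that moment is Gb major triad (Gb, Bb, Db); C4 is not a chord tone.
It is approached by step down from Db4 and left by step up to Db4.
Step away and step back to the same note — a neighbor tone (lower neighbor).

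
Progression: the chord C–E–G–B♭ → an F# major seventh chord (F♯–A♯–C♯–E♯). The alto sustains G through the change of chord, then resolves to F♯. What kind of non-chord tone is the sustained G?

The harmony at that moment is F♯ major seventh chord (F♯, A♯, C♯, E♯); G is not a chord tone.
It is held over (the same pitch as the preceding G) and left by step down to F♯.
Held over from the previous chord and resolving down by step — a suspension.

G is a suspension.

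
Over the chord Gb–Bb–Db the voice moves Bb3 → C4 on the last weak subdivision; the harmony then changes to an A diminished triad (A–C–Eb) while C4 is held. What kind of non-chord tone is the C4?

The harmony at that moment is Gb major triad (Gb, Bb, Db); C4 is not a chord tone.
It is approached by step up from Bb3 and then sustained as the same pitch into the next harmony.
Arriving early and becoming a chord tone when the harmony changes — an anticipation.

C4 is an anticipation.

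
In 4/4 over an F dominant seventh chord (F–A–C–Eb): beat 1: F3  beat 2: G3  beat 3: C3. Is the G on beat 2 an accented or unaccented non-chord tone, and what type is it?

Unaccented escape tone.

The harmony at that moment is F dominant seventh chord (F, A, C, Eb); G3 is not a chord tone.
It is approached by step up from F3 and left by leap down to C3.
Step in, leap out — an escape tone.
It falls on a weak beat, so it is unaccented.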